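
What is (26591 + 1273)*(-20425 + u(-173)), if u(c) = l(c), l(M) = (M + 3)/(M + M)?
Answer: -98455772160/173 ≈ -5.6911e+8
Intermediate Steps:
l(M) = (3 + M)/(2*M) (l(M) = (3 + M)/((2*M)) = (3 + M)*(1/(2*M)) = (3 + M)/(2*M))
u(c) = (3 + c)/(2*c)
(26591 + 1273)*(-20425 + u(-173)) = (26591 + 1273)*(-20425 + (½)*(3 - 173)/(-173)) = 27864*(-20425 + (½)*(-1/173)*(-170)) = 27864*(-20425 + 85/173) = 27864*(-3533440/173) = -98455772160/173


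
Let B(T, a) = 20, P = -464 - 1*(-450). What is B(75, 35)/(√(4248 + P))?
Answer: 10*√4234/2117 ≈ 0.30736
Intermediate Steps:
P = -14 (P = -464 + 450 = -14)
B(75, 35)/(√(4248 + P)) = 20/(√(4248 - 14)) = 20/(√4234) = 20*(√4234/4234) = 10*√4234/2117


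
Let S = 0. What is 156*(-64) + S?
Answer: -9984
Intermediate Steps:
156*(-64) + S = 156*(-64) + 0 = -9984 + 0 = -9984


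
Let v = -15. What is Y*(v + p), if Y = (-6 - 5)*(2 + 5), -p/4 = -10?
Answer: -1925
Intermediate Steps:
p = 40 (p = -4*(-10) = 40)
Y = -77 (Y = -11*7 = -77)
Y*(v + p) = -77*(-15 + 40) = -77*25 = -1925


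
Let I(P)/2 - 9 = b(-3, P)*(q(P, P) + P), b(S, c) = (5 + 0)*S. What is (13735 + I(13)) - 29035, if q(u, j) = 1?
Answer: -15702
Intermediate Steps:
b(S, c) = 5*S
I(P) = -12 - 30*P (I(P) = 18 + 2*((5*(-3))*(1 + P)) = 18 + 2*(-15*(1 + P)) = 18 + 2*(-15 - 15*P) = 18 + (-30 - 30*P) = -12 - 30*P)
(13735 + I(13)) - 29035 = (13735 + (-12 - 30*13)) - 29035 = (13735 + (-12 - 390)) - 29035 = (13735 - 402) - 29035 = 13333 - 29035 = -15702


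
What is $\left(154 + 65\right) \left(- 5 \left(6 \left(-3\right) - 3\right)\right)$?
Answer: $22995$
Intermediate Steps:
$\left(154 + 65\right) \left(- 5 \left(6 \left(-3\right) - 3\right)\right) = 219 \left(- 5 \left(-18 - 3\right)\right) = 219 \left(\left(-5\right) \left(-21\right)\right) = 219 \cdot 105 = 22995$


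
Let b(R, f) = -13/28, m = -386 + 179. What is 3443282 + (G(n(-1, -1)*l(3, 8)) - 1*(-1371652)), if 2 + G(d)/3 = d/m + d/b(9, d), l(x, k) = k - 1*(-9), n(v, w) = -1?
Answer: 4319089169/897 ≈ 4.8150e+6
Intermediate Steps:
l(x, k) = 9 + k (l(x, k) = k + 9 = 9 + k)
m = -207
b(R, f) = -13/28 (b(R, f) = -13*1/28 = -13/28)
G(d) = -6 - 5809*d/897 (G(d) = -6 + 3*(d/(-207) + d/(-13/28)) = -6 + 3*(d*(-1/207) + d*(-28/13)) = -6 + 3*(-d/207 - 28*d/13) = -6 + 3*(-5809*d/2691) = -6 - 5809*d/897)
3443282 + (G(n(-1, -1)*l(3, 8)) - 1*(-1371652)) = 3443282 + ((-6 - (-5809)*(9 + 8)/897) - 1*(-1371652)) = 3443282 + ((-6 - (-5809)*17/897) + 1371652) = 3443282 + ((-6 - 5809/897*(-17)) + 1371652) = 3443282 + ((-6 + 98753/897) + 1371652) = 3443282 + (93371/897 + 1371652) = 3443282 + 1230465215/897 = 4319089169/897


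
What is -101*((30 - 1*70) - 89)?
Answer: 13029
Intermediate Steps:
-101*((30 - 1*70) - 89) = -101*((30 - 70) - 89) = -101*(-40 - 89) = -101*(-129) = 13029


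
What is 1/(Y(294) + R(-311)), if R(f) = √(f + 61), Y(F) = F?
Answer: 147/43343 - 5*I*√10/86686 ≈ 0.0033916 - 0.0001824*I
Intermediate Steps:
R(f) = √(61 + f)
1/(Y(294) + R(-311)) = 1/(294 + √(61 - 311)) = 1/(294 + √(-250)) = 1/(294 + 5*I*√10)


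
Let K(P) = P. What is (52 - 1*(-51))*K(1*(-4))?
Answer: -412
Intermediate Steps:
(52 - 1*(-51))*K(1*(-4)) = (52 - 1*(-51))*(1*(-4)) = (52 + 51)*(-4) = 103*(-4) = -412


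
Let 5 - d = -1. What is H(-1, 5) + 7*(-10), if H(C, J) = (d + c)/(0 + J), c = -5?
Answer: -349/5 ≈ -69.800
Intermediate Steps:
d = 6 (d = 5 - 1*(-1) = 5 + 1 = 6)
H(C, J) = 1/J (H(C, J) = (6 - 5)/(0 + J) = 1/J)
H(-1, 5) + 7*(-10) = 1/5 + 7*(-10) = ⅕ - 70 = -349/5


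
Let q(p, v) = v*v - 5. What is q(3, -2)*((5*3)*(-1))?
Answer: 15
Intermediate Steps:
q(p, v) = -5 + v**2 (q(p, v) = v**2 - 5 = -5 + v**2)
q(3, -2)*((5*3)*(-1)) = (-5 + (-2)**2)*((5*3)*(-1)) = (-5 + 4)*(15*(-1)) = -1*(-15) = 15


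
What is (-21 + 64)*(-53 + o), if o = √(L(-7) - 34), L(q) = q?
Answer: -2279 + 43*I*√41 ≈ -2279.0 + 275.33*I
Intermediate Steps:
o = I*√41 (o = √(-7 - 34) = √(-41) = I*√41 ≈ 6.4031*I)
(-21 + 64)*(-53 + o) = (-21 + 64)*(-53 + I*√41) = 43*(-53 + I*√41) = -2279 + 43*I*√41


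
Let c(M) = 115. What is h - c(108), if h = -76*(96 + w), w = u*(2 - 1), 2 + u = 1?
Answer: -7335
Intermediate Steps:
u = -1 (u = -2 + 1 = -1)
w = -1 (w = -(2 - 1) = -1*1 = -1)
h = -7220 (h = -76*(96 - 1) = -76*95 = -7220)
h - c(108) = -7220 - 1*115 = -7220 - 115 = -7335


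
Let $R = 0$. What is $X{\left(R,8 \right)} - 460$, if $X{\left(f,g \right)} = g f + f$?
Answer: $-460$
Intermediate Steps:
$X{\left(f,g \right)} = f + f g$ ($X{\left(f,g \right)} = f g + f = f + f g$)
$X{\left(R,8 \right)} - 460 = 0 \left(1 + 8\right) - 460 = 0 \cdot 9 - 460 = 0 - 460 = -460$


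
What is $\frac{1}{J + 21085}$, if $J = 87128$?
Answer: $\frac{1}{108213} \approx 9.241 \cdot 10^{-6}$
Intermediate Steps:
$\frac{1}{J + 21085} = \frac{1}{87128 + 21085} = \frac{1}{108213}$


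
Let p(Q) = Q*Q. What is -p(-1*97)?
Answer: -9409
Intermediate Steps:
p(Q) = Q**2
-p(-1*97) = -(-1*97)**2 = -1*(-97)**2 = -1*9409 = -9409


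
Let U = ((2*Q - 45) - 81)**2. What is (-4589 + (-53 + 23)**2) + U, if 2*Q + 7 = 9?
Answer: 11687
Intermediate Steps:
Q = 1 (Q = -7/2 + (1/2)*9 = -7/2 + 9/2 = 1)
U = 15376 (U = ((2*1 - 45) - 81)**2 = ((2 - 45) - 81)**2 = (-43 - 81)**2 = (-124)**2 = 15376)
(-4589 + (-53 + 23)**2) + U = (-4589 + (-53 + 23)**2) + 15376 = (-4589 + (-30)**2) + 15376 = (-4589 + 900) + 15376 = -3689 + 15376 = 11687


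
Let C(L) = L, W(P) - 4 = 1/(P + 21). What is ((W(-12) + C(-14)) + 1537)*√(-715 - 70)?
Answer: 13744*I*√785/9 ≈ 42786.0*I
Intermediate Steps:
W(P) = 4 + 1/(21 + P) (W(P) = 4 + 1/(P + 21) = 4 + 1/(21 + P))
((W(-12) + C(-14)) + 1537)*√(-715 - 70) = (((85 + 4*(-12))/(21 - 12) - 14) + 1537)*√(-715 - 70) = (((85 - 48)/9 - 14) + 1537)*√(-785) = (((⅑)*37 - 14) + 1537)*(I*√785) = ((37/9 - 14) + 1537)*(I*√785) = (-89/9 + 1537)*(I*√785) = 13744*(I*√785)/9 = 13744*I*√785/9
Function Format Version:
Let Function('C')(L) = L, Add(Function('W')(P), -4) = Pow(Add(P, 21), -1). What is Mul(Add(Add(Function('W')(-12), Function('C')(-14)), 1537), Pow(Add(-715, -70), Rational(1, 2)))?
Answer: Mul(Rational(13744, 9), I, Pow(785, Rational(1, 2))) ≈ Mul(42786., I)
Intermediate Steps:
Function('W')(P) = Add(4, Pow(Add(21, P), -1)) (Function('W')(P) = Add(4, Pow(Add(P, 21), -1)) = Add(4, Pow(Add(21, P), -1)))
Mul(Add(Add(Function('W')(-12), Function('C')(-14)), 1537), Pow(Add(-715, -70), Rational(1, 2))) = Mul(Add(Add(Mul(Pow(Add(21, -12), -1), Add(85, Mul(4, -12))), -14), 1537), Pow(Add(-715, -70), Rational(1, 2))) = Mul(Add(Add(Mul(Pow(9, -1), Add(85, -48)), -14), 1537), Pow(-785, Rational(1, 2))) = Mul(Add(Add(Mul(Rational(1, 9), 37), -14), 1537), Mul(I, Pow(785, Rational(1, 2)))) = Mul(Add(Add(Rational(37, 9), -14), 1537), Mul(I, Pow(785, Rational(1, 2)))) = Mul(Add(Rational(-89, 9), 1537), Mul(I, Pow(785, Rational(1, 2)))) = Mul(Rational(13744, 9), Mul(I, Pow(785, Rational(1, 2)))) = Mul(Rational(13744, 9), I, Pow(785, Rational(1, 2)))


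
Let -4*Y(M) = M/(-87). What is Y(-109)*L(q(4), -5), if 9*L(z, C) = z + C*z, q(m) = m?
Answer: 436/783 ≈ 0.55683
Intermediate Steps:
L(z, C) = z/9 + C*z/9 (L(z, C) = (z + C*z)/9 = z/9 + C*z/9)
Y(M) = M/348 (Y(M) = -M/(4*(-87)) = -M*(-1)/(4*87) = -(-1)*M/348 = M/348)
Y(-109)*L(q(4), -5) = ((1/348)*(-109))*((⅑)*4*(1 - 5)) = -109*4*(-4)/3132 = -109/348*(-16/9) = 436/783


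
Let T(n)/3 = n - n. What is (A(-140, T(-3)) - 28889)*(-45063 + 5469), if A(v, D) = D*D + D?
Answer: 1143831066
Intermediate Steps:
T(n) = 0 (T(n) = 3*(n - n) = 3*0 = 0)
A(v, D) = D + D**2 (A(v, D) = D**2 + D = D + D**2)
(A(-140, T(-3)) - 28889)*(-45063 + 5469) = (0*(1 + 0) - 28889)*(-45063 + 5469) = (0*1 - 28889)*(-39594) = (0 - 28889)*(-39594) = -28889*(-39594) = 1143831066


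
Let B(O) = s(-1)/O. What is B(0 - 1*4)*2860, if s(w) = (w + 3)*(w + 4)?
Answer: -4290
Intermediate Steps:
s(w) = (3 + w)*(4 + w)
B(O) = 6/O (B(O) = (12 + (-1)² + 7*(-1))/O = (12 + 1 - 7)/O = 6/O)
B(0 - 1*4)*2860 = (6/(0 - 1*4))*2860 = (6/(0 - 4))*2860 = (6/(-4))*2860 = (6*(-¼))*2860 = -3/2*2860 = -4290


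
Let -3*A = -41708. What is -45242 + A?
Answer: -94018/3 ≈ -31339.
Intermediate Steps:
A = 41708/3 (A = -⅓*(-41708) = 41708/3 ≈ 13903.)
-45242 + A = -45242 + 41708/3 = -94018/3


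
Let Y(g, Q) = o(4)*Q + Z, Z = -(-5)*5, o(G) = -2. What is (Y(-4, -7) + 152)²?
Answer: 36481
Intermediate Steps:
Z = 25 (Z = -5*(-5) = 25)
Y(g, Q) = 25 - 2*Q (Y(g, Q) = -2*Q + 25 = 25 - 2*Q)
(Y(-4, -7) + 152)² = ((25 - 2*(-7)) + 152)² = ((25 + 14) + 152)² = (39 + 152)² = 191² = 36481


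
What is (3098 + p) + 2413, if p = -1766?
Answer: 3745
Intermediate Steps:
(3098 + p) + 2413 = (3098 - 1766) + 2413 = 1332 + 2413 = 3745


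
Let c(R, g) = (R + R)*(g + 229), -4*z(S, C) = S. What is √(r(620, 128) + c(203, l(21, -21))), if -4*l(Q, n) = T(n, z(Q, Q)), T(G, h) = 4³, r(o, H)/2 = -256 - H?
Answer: √85710 ≈ 292.76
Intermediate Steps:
z(S, C) = -S/4
r(o, H) = -512 - 2*H (r(o, H) = 2*(-256 - H) = -512 - 2*H)
T(G, h) = 64
l(Q, n) = -16 (l(Q, n) = -¼*64 = -16)
c(R, g) = 2*R*(229 + g) (c(R, g) = (2*R)*(229 + g) = 2*R*(229 + g))
√(r(620, 128) + c(203, l(21, -21))) = √((-512 - 2*128) + 2*203*(229 - 16)) = √((-512 - 256) + 2*203*213) = √(-768 + 86478) = √85710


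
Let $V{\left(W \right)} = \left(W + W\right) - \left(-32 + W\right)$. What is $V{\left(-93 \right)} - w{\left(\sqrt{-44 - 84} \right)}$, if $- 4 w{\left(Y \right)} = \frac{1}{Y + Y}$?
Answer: $-61 - \frac{i \sqrt{2}}{128} \approx -61.0 - 0.011049 i$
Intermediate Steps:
$V{\left(W \right)} = 32 + W$ ($V{\left(W \right)} = 2 W - \left(-32 + W\right) = 32 + W$)
$w{\left(Y \right)} = - \frac{1}{8 Y}$ ($w{\left(Y \right)} = - \frac{1}{4 \left(Y + Y\right)} = - \frac{1}{4 \cdot 2 Y} = - \frac{\frac{1}{2} \frac{1}{Y}}{4} = - \frac{1}{8 Y}$)
$V{\left(-93 \right)} - w{\left(\sqrt{-44 - 84} \right)} = \left(32 - 93\right) - - \frac{1}{8 \sqrt{-44 - 84}} = -61 - - \frac{1}{8 \sqrt{-128}} = -61 - - \frac{1}{8 \cdot 8 i \sqrt{2}} = -61 - - \frac{\left(- \frac{1}{16}\right) i \sqrt{2}}{8} = -61 - \frac{i \sqrt{2}}{128}$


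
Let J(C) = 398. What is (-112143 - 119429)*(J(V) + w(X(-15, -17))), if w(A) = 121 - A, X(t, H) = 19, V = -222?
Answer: -115786000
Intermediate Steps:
(-112143 - 119429)*(J(V) + w(X(-15, -17))) = (-112143 - 119429)*(398 + (121 - 1*19)) = -231572*(398 + (121 - 19)) = -231572*(398 + 102) = -231572*500 = -115786000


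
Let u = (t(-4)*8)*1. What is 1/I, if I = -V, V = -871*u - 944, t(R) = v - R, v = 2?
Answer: 1/42752 ≈ 2.3391e-5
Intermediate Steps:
t(R) = 2 - R
u = 48 (u = ((2 - 1*(-4))*8)*1 = ((2 + 4)*8)*1 = (6*8)*1 = 48*1 = 48)
V = -42752 (V = -871*48 - 944 = -41808 - 944 = -42752)
I = 42752 (I = -1*(-42752) = 42752)
1/I = 1/42752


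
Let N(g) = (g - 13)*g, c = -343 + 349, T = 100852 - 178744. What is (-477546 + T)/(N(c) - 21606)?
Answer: 92573/3608 ≈ 25.658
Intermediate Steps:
T = -77892
c = 6
N(g) = g*(-13 + g) (N(g) = (-13 + g)*g = g*(-13 + g))
(-477546 + T)/(N(c) - 21606) = (-477546 - 77892)/(6*(-13 + 6) - 21606) = -555438/(6*(-7) - 21606) = -555438/(-42 - 21606) = -555438/(-21648) = -555438*(-1/21648) = 92573/3608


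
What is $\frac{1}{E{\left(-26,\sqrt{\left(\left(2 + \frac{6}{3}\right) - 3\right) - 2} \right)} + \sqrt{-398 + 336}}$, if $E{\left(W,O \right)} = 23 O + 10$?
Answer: $\frac{1}{10 + 23 i + i \sqrt{62}} \approx 0.0094948 - 0.029314 i$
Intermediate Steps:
$E{\left(W,O \right)} = 10 + 23 O$
$\frac{1}{E{\left(-26,\sqrt{\left(\left(2 + \frac{6}{3}\right) - 3\right) - 2} \right)} + \sqrt{-398 + 336}} = \frac{1}{\left(10 + 23 \sqrt{\left(\left(2 + \frac{6}{3}\right) - 3\right) - 2}\right) + \sqrt{-398 + 336}} = \frac{1}{\left(10 + 23 \sqrt{\left(\left(2 + 6 \cdot \frac{1}{3}\right) - 3\right) - 2}\right) + \sqrt{-62}} = \frac{1}{\left(10 + 23 \sqrt{\left(\left(2 + 2\right) - 3\right) - 2}\right) + i \sqrt{62}} = \frac{1}{\left(10 + 23 \sqrt{\left(4 - 3\right) - 2}\right) + i \sqrt{62}} = \frac{1}{\left(10 + 23 \sqrt{1 - 2}\right) + i \sqrt{62}} = \frac{1}{\left(10 + 23 \sqrt{-1}\right) + i \sqrt{62}} = \frac{1}{\left(10 + 23 i\right) + i \sqrt{62}} = \frac{1}{10 + 23 i + i \sqrt{62}}$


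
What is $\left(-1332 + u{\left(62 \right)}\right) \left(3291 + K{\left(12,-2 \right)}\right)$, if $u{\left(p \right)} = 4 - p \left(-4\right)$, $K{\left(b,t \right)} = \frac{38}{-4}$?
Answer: $-3544020$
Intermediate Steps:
$K{\left(b,t \right)} = - \frac{19}{2}$ ($K{\left(b,t \right)} = 38 \left(- \frac{1}{4}\right) = - \frac{19}{2}$)
$u{\left(p \right)} = 4 + 4 p$ ($u{\left(p \right)} = 4 - - 4 p = 4 + 4 p$)
$\left(-1332 + u{\left(62 \right)}\right) \left(3291 + K{\left(12,-2 \right)}\right) = \left(-1332 + \left(4 + 4 \cdot 62\right)\right) \left(3291 - \frac{19}{2}\right) = \left(-1332 + \left(4 + 248\right)\right) \frac{6563}{2} = \left(-1332 + 252\right) \frac{6563}{2} = \left(-1080\right) \frac{6563}{2} = -3544020$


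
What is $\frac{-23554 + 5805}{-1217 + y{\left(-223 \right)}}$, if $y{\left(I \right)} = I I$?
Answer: $- \frac{17749}{48512} \approx -0.36587$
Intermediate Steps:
$y{\left(I \right)} = I^{2}$
$\frac{-23554 + 5805}{-1217 + y{\left(-223 \right)}} = \frac{-23554 + 5805}{-1217 + \left(-223\right)^{2}} = - \frac{17749}{-1217 + 49729} = - \frac{17749}{48512}$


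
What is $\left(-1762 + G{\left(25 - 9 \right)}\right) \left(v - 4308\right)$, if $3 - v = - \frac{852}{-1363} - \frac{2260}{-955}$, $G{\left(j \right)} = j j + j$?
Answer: $\frac{1671053435770}{260333} \approx 6.4189 \cdot 10^{6}$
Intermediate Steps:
$G{\left(j \right)} = j + j^{2}$ ($G{\left(j \right)} = j^{2} + j = j + j^{2}$)
$v = \frac{2191}{260333}$ ($v = 3 - \left(- \frac{852}{-1363} - \frac{2260}{-955}\right) = 3 - \left(\left(-852\right) \left(- \frac{1}{1363}\right) - - \frac{452}{191}\right) = 3 - \left(\frac{852}{1363} + \frac{452}{191}\right) = 3 - \frac{778808}{260333} = \frac{2191}{260333} \approx 0.0084161$)
$\left(-1762 + G{\left(25 - 9 \right)}\right) \left(v - 4308\right) = \left(-1762 + \left(25 - 9\right) \left(1 + \left(25 - 9\right)\right)\right) \left(\frac{2191}{260333} - 4308\right) = \left(-1762 + \left(25 - 9\right) \left(1 + \left(25 - 9\right)\right)\right) \left(- \frac{1121512373}{260333}\right) = \left(-1762 + 16 \left(1 + 16\right)\right) \left(- \frac{1121512373}{260333}\right) = \left(-1762 + 16 \cdot 17\right) \left(- \frac{1121512373}{260333}\right) = \left(-1762 + 272\right) \left(- \frac{1121512373}{260333}\right) = \left(-1490\right) \left(- \frac{1121512373}{260333}\right) = \frac{1671053435770}{260333}$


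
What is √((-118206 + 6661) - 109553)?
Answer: I*√221098 ≈ 470.21*I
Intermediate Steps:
√((-118206 + 6661) - 109553) = √(-111545 - 109553) = √(-221098) = I*√221098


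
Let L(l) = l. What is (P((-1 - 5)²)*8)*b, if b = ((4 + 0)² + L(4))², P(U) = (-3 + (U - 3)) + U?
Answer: 211200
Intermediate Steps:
P(U) = -6 + 2*U (P(U) = (-3 + (-3 + U)) + U = (-6 + U) + U = -6 + 2*U)
b = 400 (b = ((4 + 0)² + 4)² = (4² + 4)² = (16 + 4)² = 20² = 400)
(P((-1 - 5)²)*8)*b = ((-6 + 2*(-1 - 5)²)*8)*400 = ((-6 + 2*(-6)²)*8)*400 = ((-6 + 2*36)*8)*400 = ((-6 + 72)*8)*400 = (66*8)*400 = 528*400 = 211200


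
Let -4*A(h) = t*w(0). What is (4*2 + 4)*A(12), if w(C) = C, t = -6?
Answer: 0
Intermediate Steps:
A(h) = 0 (A(h) = -(-3)*0/2 = -1/4*0 = 0)
(4*2 + 4)*A(12) = (4*2 + 4)*0 = (8 + 4)*0 = 12*0 = 0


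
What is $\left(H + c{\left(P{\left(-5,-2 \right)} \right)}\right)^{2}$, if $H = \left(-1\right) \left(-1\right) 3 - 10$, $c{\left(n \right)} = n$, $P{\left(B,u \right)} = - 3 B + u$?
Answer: $36$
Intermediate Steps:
$P{\left(B,u \right)} = u - 3 B$
$H = -7$ ($H = 1 \cdot 3 - 10 = 3 - 10 = -7$)
$\left(H + c{\left(P{\left(-5,-2 \right)} \right)}\right)^{2} = \left(-7 - -13\right)^{2} = \left(-7 + \left(-2 + 15\right)\right)^{2} = \left(-7 + 13\right)^{2} = 6^{2} = 36$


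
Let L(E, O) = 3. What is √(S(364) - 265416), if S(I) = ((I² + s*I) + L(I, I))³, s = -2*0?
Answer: √2326150456382083 ≈ 4.8230e+7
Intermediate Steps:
s = 0
S(I) = (3 + I²)³ (S(I) = ((I² + 0*I) + 3)³ = ((I² + 0) + 3)³ = (I² + 3)³ = (3 + I²)³)
√(S(364) - 265416) = √((3 + 364²)³ - 265416) = √((3 + 132496)³ - 265416) = √(132499³ - 265416) = √(2326150456647499 - 265416) = √2326150456382083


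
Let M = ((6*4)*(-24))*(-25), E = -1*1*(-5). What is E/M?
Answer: 1/2880 ≈ 0.00034722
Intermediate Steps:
E = 5 (E = -1*(-5) = 5)
M = 14400 (M = (24*(-24))*(-25) = -576*(-25) = 14400)
E/M = 5/14400 = 5*(1/14400) = 1/2880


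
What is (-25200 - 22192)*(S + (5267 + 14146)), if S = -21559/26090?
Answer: -12001161726256/13045 ≈ -9.1998e+8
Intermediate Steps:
S = -21559/26090 (S = -21559*1/26090 = -21559/26090 ≈ -0.82633)
(-25200 - 22192)*(S + (5267 + 14146)) = (-25200 - 22192)*(-21559/26090 + (5267 + 14146)) = -47392*(-21559/26090 + 19413) = -47392*506463611/26090 = -12001161726256/13045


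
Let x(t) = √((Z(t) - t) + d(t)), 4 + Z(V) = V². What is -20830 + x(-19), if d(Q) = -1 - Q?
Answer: -20830 + √394 ≈ -20810.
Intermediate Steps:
Z(V) = -4 + V²
x(t) = √(-5 + t² - 2*t) (x(t) = √(((-4 + t²) - t) + (-1 - t)) = √((-4 + t² - t) + (-1 - t)) = √(-5 + t² - 2*t))
-20830 + x(-19) = -20830 + √(-5 + (-19)² - 2*(-19)) = -20830 + √(-5 + 361 + 38) = -20830 + √394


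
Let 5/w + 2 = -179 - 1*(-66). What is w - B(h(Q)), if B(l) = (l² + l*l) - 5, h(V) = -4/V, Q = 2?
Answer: -70/23 ≈ -3.0435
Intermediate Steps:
w = -1/23 (w = 5/(-2 + (-179 - 1*(-66))) = 5/(-2 + (-179 + 66)) = 5/(-2 - 113) = 5/(-115) = 5*(-1/115) = -1/23 ≈ -0.043478)
B(l) = -5 + 2*l² (B(l) = (l² + l²) - 5 = 2*l² - 5 = -5 + 2*l²)
w - B(h(Q)) = -1/23 - (-5 + 2*(-4/2)²) = -1/23 - (-5 + 2*(-4*½)²) = -1/23 - (-5 + 2*(-2)²) = -1/23 - (-5 + 2*4) = -1/23 - (-5 + 8) = -1/23 - 1*3 = -1/23 - 3 = -70/23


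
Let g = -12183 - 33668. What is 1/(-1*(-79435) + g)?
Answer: 1/33584 ≈ 2.9776e-5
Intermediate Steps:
g = -45851
1/(-1*(-79435) + g) = 1/(-1*(-79435) - 45851) = 1/(79435 - 45851) = 1/33584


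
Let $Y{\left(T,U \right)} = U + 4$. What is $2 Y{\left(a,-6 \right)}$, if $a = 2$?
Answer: $-4$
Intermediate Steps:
$Y{\left(T,U \right)} = 4 + U$
$2 Y{\left(a,-6 \right)} = 2 \left(4 - 6\right) = 2 \left(-2\right) = -4$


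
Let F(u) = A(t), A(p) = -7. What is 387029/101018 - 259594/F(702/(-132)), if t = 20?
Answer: 26226375895/707126 ≈ 37089.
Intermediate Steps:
F(u) = -7
387029/101018 - 259594/F(702/(-132)) = 387029/101018 - 259594/(-7) = 387029*(1/101018) - 259594*(-⅐) = 387029/101018 + 259594/7 = 26226375895/707126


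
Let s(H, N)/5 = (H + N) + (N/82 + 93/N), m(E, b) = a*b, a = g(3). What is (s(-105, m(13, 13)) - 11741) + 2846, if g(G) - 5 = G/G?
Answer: -9614555/1066 ≈ -9019.3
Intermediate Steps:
g(G) = 6 (g(G) = 5 + G/G = 5 + 1 = 6)
a = 6
m(E, b) = 6*b
s(H, N) = 5*H + 465/N + 415*N/82 (s(H, N) = 5*((H + N) + (N/82 + 93/N)) = 5*((H + N) + (93/N + N/82)) = 5*(H + 93/N + 83*N/82) = 5*H + 465/N + 415*N/82)
(s(-105, m(13, 13)) - 11741) + 2846 = ((5*(-105) + 465/((6*13)) + 415*(6*13)/82) - 11741) + 2846 = ((-525 + 465/78 + (415/82)*78) - 11741) + 2846 = ((-525 + 465*(1/78) + 16185/41) - 11741) + 2846 = ((-525 + 155/26 + 16185/41) - 11741) + 2846 = (-132485/1066 - 11741) + 2846 = -12648391/1066 + 2846 = -9614555/1066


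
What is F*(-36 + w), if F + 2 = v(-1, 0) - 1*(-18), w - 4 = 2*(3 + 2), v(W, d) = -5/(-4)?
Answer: -759/2 ≈ -379.50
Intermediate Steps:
v(W, d) = 5/4 (v(W, d) = -5*(-1/4) = 5/4)
w = 14 (w = 4 + 2*(3 + 2) = 4 + 2*5 = 4 + 10 = 14)
F = 69/4 (F = -2 + (5/4 - 1*(-18)) = -2 + (5/4 + 18) = -2 + 77/4 = 69/4 ≈ 17.250)
F*(-36 + w) = 69*(-36 + 14)/4 = (69/4)*(-22) = -759/2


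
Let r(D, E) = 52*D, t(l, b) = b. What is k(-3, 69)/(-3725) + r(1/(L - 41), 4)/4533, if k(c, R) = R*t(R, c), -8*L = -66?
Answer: 122146561/2211990675 ≈ 0.055220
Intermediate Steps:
L = 33/4 (L = -1/8*(-66) = 33/4 ≈ 8.2500)
k(c, R) = R*c
k(-3, 69)/(-3725) + r(1/(L - 41), 4)/4533 = (69*(-3))/(-3725) + (52/(33/4 - 41))/4533 = -207*(-1/3725) + (52/(-131/4))*(1/4533) = 207/3725 + (52*(-4/131))*(1/4533) = 207/3725 - 208/131*1/4533 = 207/3725 - 208/593823 = 122146561/2211990675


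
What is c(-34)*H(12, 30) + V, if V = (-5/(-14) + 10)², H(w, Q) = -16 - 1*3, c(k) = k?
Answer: 147641/196 ≈ 753.27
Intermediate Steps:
H(w, Q) = -19 (H(w, Q) = -16 - 3 = -19)
V = 21025/196 (V = (-5*(-1/14) + 10)² = (5/14 + 10)² = (145/14)² = 21025/196 ≈ 107.27)
c(-34)*H(12, 30) + V = -34*(-19) + 21025/196 = 646 + 21025/196 = 147641/196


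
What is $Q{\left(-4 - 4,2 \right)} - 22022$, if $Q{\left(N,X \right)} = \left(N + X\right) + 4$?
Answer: $-22024$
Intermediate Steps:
$Q{\left(N,X \right)} = 4 + N + X$
$Q{\left(-4 - 4,2 \right)} - 22022 = \left(4 - 8 + 2\right) - 22022 = -2 - 22022 = -22024$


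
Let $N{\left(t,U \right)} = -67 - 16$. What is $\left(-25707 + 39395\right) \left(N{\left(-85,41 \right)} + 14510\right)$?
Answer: $197476776$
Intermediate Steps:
$N{\left(t,U \right)} = -83$
$\left(-25707 + 39395\right) \left(N{\left(-85,41 \right)} + 14510\right) = \left(-25707 + 39395\right) \left(-83 + 14510\right) = 13688 \cdot 14427 = 197476776$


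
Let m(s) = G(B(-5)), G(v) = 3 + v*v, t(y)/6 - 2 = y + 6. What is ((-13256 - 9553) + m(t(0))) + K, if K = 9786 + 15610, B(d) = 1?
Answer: 2591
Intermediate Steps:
t(y) = 48 + 6*y (t(y) = 12 + 6*(y + 6) = 12 + 6*(6 + y) = 12 + (36 + 6*y) = 48 + 6*y)
K = 25396
G(v) = 3 + v²
m(s) = 4 (m(s) = 3 + 1² = 3 + 1 = 4)
((-13256 - 9553) + m(t(0))) + K = ((-13256 - 9553) + 4) + 25396 = (-22809 + 4) + 25396 = -22805 + 25396 = 2591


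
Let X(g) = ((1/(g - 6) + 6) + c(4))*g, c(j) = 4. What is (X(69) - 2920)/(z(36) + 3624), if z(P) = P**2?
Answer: -46807/103320 ≈ -0.45303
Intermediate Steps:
X(g) = g*(10 + 1/(-6 + g)) (X(g) = ((1/(g - 6) + 6) + 4)*g = ((1/(-6 + g) + 6) + 4)*g = ((6 + 1/(-6 + g)) + 4)*g = (10 + 1/(-6 + g))*g = g*(10 + 1/(-6 + g)))
(X(69) - 2920)/(z(36) + 3624) = (69*(-59 + 10*69)/(-6 + 69) - 2920)/(36**2 + 3624) = (69*(-59 + 690)/63 - 2920)/(1296 + 3624) = (69*(1/63)*631 - 2920)/4920 = (14513/21 - 2920)*(1/4920) = -46807/21*1/4920 = -46807/103320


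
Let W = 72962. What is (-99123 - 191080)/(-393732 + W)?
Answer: 290203/320770 ≈ 0.90471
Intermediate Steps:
(-99123 - 191080)/(-393732 + W) = (-99123 - 191080)/(-393732 + 72962) = -290203/(-320770) = -290203*(-1/320770) = 290203/320770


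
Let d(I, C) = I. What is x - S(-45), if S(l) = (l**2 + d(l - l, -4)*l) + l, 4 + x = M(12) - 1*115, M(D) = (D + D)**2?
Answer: -1523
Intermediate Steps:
M(D) = 4*D**2 (M(D) = (2*D)**2 = 4*D**2)
x = 457 (x = -4 + (4*12**2 - 1*115) = -4 + (4*144 - 115) = -4 + (576 - 115) = -4 + 461 = 457)
S(l) = l + l**2 (S(l) = (l**2 + (l - l)*l) + l = (l**2 + 0*l) + l = (l**2 + 0) + l = l**2 + l = l + l**2)
x - S(-45) = 457 - (-45)*(1 - 45) = 457 - (-45)*(-44) = 457 - 1*1980 = 457 - 1980 = -1523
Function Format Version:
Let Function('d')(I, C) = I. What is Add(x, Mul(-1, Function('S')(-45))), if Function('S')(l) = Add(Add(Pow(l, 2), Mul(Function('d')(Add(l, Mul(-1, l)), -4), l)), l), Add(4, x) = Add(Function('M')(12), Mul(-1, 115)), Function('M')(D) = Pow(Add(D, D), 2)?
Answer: -1523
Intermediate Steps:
Function('M')(D) = Mul(4, Pow(D, 2)) (Function('M')(D) = Pow(Mul(2, D), 2) = Mul(4, Pow(D, 2)))
x = 457 (x = Add(-4, Add(Mul(4, Pow(12, 2)), Mul(-1, 115))) = Add(-4, Add(Mul(4, 144), -115)) = Add(-4, Add(576, -115)) = Add(-4, 461) = 457)
Function('S')(l) = Add(l, Pow(l, 2)) (Function('S')(l) = Add(Add(Pow(l, 2), Mul(Add(l, Mul(-1, l)), l)), l) = Add(Add(Pow(l, 2), Mul(0, l)), l) = Add(Add(Pow(l, 2), 0), l) = Add(Pow(l, 2), l) = Add(l, Pow(l, 2)))
Add(x, Mul(-1, Function('S')(-45))) = Add(457, Mul(-1, Mul(-45, Add(1, -45)))) = Add(457, Mul(-1, Mul(-45, -44))) = Add(457, Mul(-1, 1980)) = Add(457, -1980) = -1523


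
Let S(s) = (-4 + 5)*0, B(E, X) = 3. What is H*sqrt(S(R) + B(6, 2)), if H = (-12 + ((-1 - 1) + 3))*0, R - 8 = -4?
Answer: 0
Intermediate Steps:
R = 4 (R = 8 - 4 = 4)
H = 0 (H = (-12 + (-2 + 3))*0 = (-12 + 1)*0 = -11*0 = 0)
S(s) = 0 (S(s) = 1*0 = 0)
H*sqrt(S(R) + B(6, 2)) = 0*sqrt(0 + 3) = 0*sqrt(3) = 0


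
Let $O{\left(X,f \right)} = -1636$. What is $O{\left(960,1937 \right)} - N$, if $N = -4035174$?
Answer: $4033538$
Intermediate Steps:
$O{\left(960,1937 \right)} - N = -1636 - -4035174 = -1636 + 4035174 = 4033538$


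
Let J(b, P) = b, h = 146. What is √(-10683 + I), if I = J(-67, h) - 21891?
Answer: I*√32641 ≈ 180.67*I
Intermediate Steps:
I = -21958 (I = -67 - 21891 = -21958)
√(-10683 + I) = √(-10683 - 21958) = √(-32641) = I*√32641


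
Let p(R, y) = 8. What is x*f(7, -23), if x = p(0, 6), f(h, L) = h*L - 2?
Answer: -1304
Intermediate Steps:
f(h, L) = -2 + L*h (f(h, L) = L*h - 2 = -2 + L*h)
x = 8
x*f(7, -23) = 8*(-2 - 23*7) = 8*(-2 - 161) = 8*(-163) = -1304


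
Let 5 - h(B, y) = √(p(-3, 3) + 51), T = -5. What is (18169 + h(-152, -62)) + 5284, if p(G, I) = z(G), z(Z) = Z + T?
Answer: 23458 - √43 ≈ 23451.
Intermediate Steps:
z(Z) = -5 + Z (z(Z) = Z - 5 = -5 + Z)
p(G, I) = -5 + G
h(B, y) = 5 - √43 (h(B, y) = 5 - √((-5 - 3) + 51) = 5 - √(-8 + 51) = 5 - √43)
(18169 + h(-152, -62)) + 5284 = (18169 + (5 - √43)) + 5284 = (18174 - √43) + 5284 = 23458 - √43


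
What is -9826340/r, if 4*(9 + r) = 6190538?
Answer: -19652680/3095251 ≈ -6.3493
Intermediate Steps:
r = 3095251/2 (r = -9 + (1/4)*6190538 = -9 + 3095269/2 = 3095251/2 ≈ 1.5476e+6)
-9826340/r = -9826340/3095251/2 = -9826340*2/3095251 = -19652680/3095251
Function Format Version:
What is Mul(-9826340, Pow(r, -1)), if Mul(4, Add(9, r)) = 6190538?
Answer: Rational(-19652680, 3095251) ≈ -6.3493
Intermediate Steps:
r = Rational(3095251, 2) (r = Add(-9, Mul(Rational(1, 4), 6190538)) = Add(-9, Rational(3095269, 2)) = Rational(3095251, 2) ≈ 1.5476e+6)
Mul(-9826340, Pow(r, -1)) = Mul(-9826340, Pow(Rational(3095251, 2), -1)) = Mul(-9826340, Rational(2, 3095251)) = Rational(-19652680, 3095251)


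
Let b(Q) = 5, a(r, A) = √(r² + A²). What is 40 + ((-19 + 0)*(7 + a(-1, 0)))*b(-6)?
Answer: -720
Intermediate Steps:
a(r, A) = √(A² + r²)
40 + ((-19 + 0)*(7 + a(-1, 0)))*b(-6) = 40 + ((-19 + 0)*(7 + √(0² + (-1)²)))*5 = 40 - 19*(7 + √(0 + 1))*5 = 40 - 19*(7 + √1)*5 = 40 - 19*(7 + 1)*5 = 40 - 19*8*5 = 40 - 152*5 = 40 - 760 = -720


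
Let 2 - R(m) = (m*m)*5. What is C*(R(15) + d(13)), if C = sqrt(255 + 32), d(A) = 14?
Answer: -1109*sqrt(287) ≈ -18788.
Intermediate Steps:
R(m) = 2 - 5*m**2 (R(m) = 2 - m*m*5 = 2 - m**2*5 = 2 - 5*m**2)
C = sqrt(287) ≈ 16.941
C*(R(15) + d(13)) = sqrt(287)*((2 - 5*15**2) + 14) = sqrt(287)*((2 - 5*225) + 14) = sqrt(287)*((2 - 1125) + 14) = sqrt(287)*(-1123 + 14) = sqrt(287)*(-1109) = -1109*sqrt(287)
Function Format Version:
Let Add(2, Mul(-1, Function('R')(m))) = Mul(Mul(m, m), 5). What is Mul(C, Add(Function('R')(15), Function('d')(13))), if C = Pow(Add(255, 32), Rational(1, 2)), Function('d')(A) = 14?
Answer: Mul(-1109, Pow(287, Rational(1, 2))) ≈ -18788.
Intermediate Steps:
Function('R')(m) = Add(2, Mul(-5, Pow(m, 2))) (Function('R')(m) = Add(2, Mul(-1, Mul(Mul(m, m), 5))) = Add(2, Mul(-1, Mul(Pow(m, 2), 5))) = Add(2, Mul(-1, Mul(5, Pow(m, 2)))) = Add(2, Mul(-5, Pow(m, 2))))
C = Pow(287, Rational(1, 2)) ≈ 16.941
Mul(C, Add(Function('R')(15), Function('d')(13))) = Mul(Pow(287, Rational(1, 2)), Add(Add(2, Mul(-5, Pow(15, 2))), 14)) = Mul(Pow(287, Rational(1, 2)), Add(Add(2, Mul(-5, 225)), 14)) = Mul(Pow(287, Rational(1, 2)), Add(Add(2, -1125), 14)) = Mul(Pow(287, Rational(1, 2)), Add(-1123, 14)) = Mul(Pow(287, Rational(1, 2)), -1109) = Mul(-1109, Pow(287, Rational(1, 2)))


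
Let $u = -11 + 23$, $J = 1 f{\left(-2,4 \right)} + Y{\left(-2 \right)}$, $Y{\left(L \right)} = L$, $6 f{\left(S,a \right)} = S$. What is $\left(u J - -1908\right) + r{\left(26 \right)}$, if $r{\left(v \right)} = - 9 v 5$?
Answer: $710$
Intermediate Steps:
$f{\left(S,a \right)} = \frac{S}{6}$
$r{\left(v \right)} = - 45 v$ ($r{\left(v \right)} = - 9 \cdot 5 v = - 45 v$)
$J = - \frac{7}{3}$ ($J = 1 \cdot \frac{1}{6} \left(-2\right) - 2 = 1 \left(- \frac{1}{3}\right) - 2 = - \frac{1}{3} - 2 = - \frac{7}{3} \approx -2.3333$)
$u = 12$
$\left(u J - -1908\right) + r{\left(26 \right)} = \left(12 \left(- \frac{7}{3}\right) - -1908\right) - 1170 = \left(-28 + 1908\right) - 1170 = 1880 - 1170 = 710$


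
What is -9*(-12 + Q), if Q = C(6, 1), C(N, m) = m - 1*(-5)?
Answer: 54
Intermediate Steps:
C(N, m) = 5 + m (C(N, m) = m + 5 = 5 + m)
Q = 6 (Q = 5 + 1 = 6)
-9*(-12 + Q) = -9*(-12 + 6) = -9*(-6) = 54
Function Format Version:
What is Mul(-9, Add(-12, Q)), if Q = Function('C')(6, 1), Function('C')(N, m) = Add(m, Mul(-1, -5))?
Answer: 54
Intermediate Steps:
Function('C')(N, m) = Add(5, m) (Function('C')(N, m) = Add(m, 5) = Add(5, m))
Q = 6 (Q = Add(5, 1) = 6)
Mul(-9, Add(-12, Q)) = Mul(-9, Add(-12, 6)) = Mul(-9, -6) = 54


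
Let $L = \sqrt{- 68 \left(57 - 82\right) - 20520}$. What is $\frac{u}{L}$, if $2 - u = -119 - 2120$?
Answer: $- \frac{2241 i \sqrt{4705}}{9410} \approx - 16.335 i$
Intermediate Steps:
$u = 2241$ ($u = 2 - \left(-119 - 2120\right) = 2 - -2239 = 2 + 2239 = 2241$)
$L = 2 i \sqrt{4705}$ ($L = \sqrt{\left(-68\right) \left(-25\right) - 20520} = \sqrt{1700 - 20520} = \sqrt{-18820} = 2 i \sqrt{4705} \approx 137.19 i$)
$\frac{u}{L} = \frac{2241}{2 i \sqrt{4705}} = 2241 \left(- \frac{i \sqrt{4705}}{9410}\right) = - \frac{2241 i \sqrt{4705}}{9410}$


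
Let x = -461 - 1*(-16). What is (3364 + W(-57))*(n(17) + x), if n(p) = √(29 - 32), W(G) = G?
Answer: -1471615 + 3307*I*√3 ≈ -1.4716e+6 + 5727.9*I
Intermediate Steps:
n(p) = I*√3 (n(p) = √(-3) = I*√3)
x = -445 (x = -461 + 16 = -445)
(3364 + W(-57))*(n(17) + x) = (3364 - 57)*(I*√3 - 445) = 3307*(-445 + I*√3) = -1471615 + 3307*I*√3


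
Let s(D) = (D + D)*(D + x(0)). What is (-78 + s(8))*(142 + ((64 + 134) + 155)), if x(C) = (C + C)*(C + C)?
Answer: 24750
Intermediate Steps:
x(C) = 4*C² (x(C) = (2*C)*(2*C) = 4*C²)
s(D) = 2*D² (s(D) = (D + D)*(D + 4*0²) = (2*D)*(D + 4*0) = (2*D)*(D + 0) = (2*D)*D = 2*D²)
(-78 + s(8))*(142 + ((64 + 134) + 155)) = (-78 + 2*8²)*(142 + ((64 + 134) + 155)) = (-78 + 2*64)*(142 + (198 + 155)) = (-78 + 128)*(142 + 353) = 50*495 = 24750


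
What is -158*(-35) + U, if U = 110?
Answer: 5640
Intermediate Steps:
-158*(-35) + U = -158*(-35) + 110 = 5530 + 110 = 5640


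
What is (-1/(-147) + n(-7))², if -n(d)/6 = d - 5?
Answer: 112042225/21609 ≈ 5185.0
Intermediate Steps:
n(d) = 30 - 6*d (n(d) = -6*(d - 5) = -6*(-5 + d) = 30 - 6*d)
(-1/(-147) + n(-7))² = (-1/(-147) + (30 - 6*(-7)))² = (-1*(-1/147) + (30 + 42))² = (1/147 + 72)² = (10585/147)² = 112042225/21609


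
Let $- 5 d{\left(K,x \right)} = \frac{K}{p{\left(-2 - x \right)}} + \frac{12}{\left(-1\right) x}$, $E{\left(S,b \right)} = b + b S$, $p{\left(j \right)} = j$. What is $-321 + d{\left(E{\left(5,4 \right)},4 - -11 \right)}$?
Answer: $- \frac{136237}{425} \approx -320.56$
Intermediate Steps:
$E{\left(S,b \right)} = b + S b$
$d{\left(K,x \right)} = \frac{12}{5 x} - \frac{K}{5 \left(-2 - x\right)}$ ($d{\left(K,x \right)} = - \frac{\frac{K}{-2 - x} + \frac{12}{\left(-1\right) x}}{5} = - \frac{\frac{K}{-2 - x} + 12 \left(- \frac{1}{x}\right)}{5} = - \frac{\frac{K}{-2 - x} - \frac{12}{x}}{5} = - \frac{- \frac{12}{x} + \frac{K}{-2 - x}}{5} = \frac{12}{5 x} - \frac{K}{5 \left(-2 - x\right)}$)
$-321 + d{\left(E{\left(5,4 \right)},4 - -11 \right)} = -321 + \frac{24 + 12 \left(4 - -11\right) + 4 \left(1 + 5\right) \left(4 - -11\right)}{5 \left(4 - -11\right) \left(2 + \left(4 - -11\right)\right)} = -321 + \frac{24 + 12 \left(4 + 11\right) + 4 \cdot 6 \left(4 + 11\right)}{5 \left(4 + 11\right) \left(2 + \left(4 + 11\right)\right)} = -321 + \frac{24 + 12 \cdot 15 + 24 \cdot 15}{5 \cdot 15 \left(2 + 15\right)} = -321 + \frac{1}{5} \cdot \frac{1}{15} \cdot \frac{1}{17} \left(24 + 180 + 360\right) = -321 + \frac{1}{5} \cdot \frac{1}{15} \cdot \frac{1}{17} \cdot 564 = -321 + \frac{188}{425} = - \frac{136237}{425}$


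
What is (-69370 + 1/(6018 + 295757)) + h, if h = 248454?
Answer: 54043074101/301775 ≈ 1.7908e+5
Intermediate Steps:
(-69370 + 1/(6018 + 295757)) + h = (-69370 + 1/(6018 + 295757)) + 248454 = (-69370 + 1/301775) + 248454 = -20934131749/301775 + 248454 = 54043074101/301775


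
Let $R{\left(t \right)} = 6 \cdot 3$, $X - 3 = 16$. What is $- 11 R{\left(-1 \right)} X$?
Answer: $-3762$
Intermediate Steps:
$X = 19$ ($X = 3 + 16 = 19$)
$R{\left(t \right)} = 18$
$- 11 R{\left(-1 \right)} X = \left(-11\right) 18 \cdot 19 = \left(-198\right) 19 = -3762$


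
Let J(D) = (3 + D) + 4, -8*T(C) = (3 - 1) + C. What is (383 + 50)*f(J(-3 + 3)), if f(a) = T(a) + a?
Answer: 20351/8 ≈ 2543.9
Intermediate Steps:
T(C) = -¼ - C/8 (T(C) = -((3 - 1) + C)/8 = -(2 + C)/8 = -¼ - C/8)
J(D) = 7 + D
f(a) = -¼ + 7*a/8 (f(a) = (-¼ - a/8) + a = -¼ + 7*a/8)
(383 + 50)*f(J(-3 + 3)) = (383 + 50)*(-¼ + 7*(7 + (-3 + 3))/8) = 433*(-¼ + 7*(7 + 0)/8) = 433*(-¼ + (7/8)*7) = 433*(-¼ + 49/8) = 433*(47/8) = 20351/8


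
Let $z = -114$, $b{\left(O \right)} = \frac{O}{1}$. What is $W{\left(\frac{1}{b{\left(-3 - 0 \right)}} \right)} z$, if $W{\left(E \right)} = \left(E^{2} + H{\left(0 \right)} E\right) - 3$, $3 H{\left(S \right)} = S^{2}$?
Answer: $\frac{988}{3} \approx 329.33$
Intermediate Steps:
$b{\left(O \right)} = O$ ($b{\left(O \right)} = O 1 = O$)
$H{\left(S \right)} = \frac{S^{2}}{3}$
$W{\left(E \right)} = -3 + E^{2}$ ($W{\left(E \right)} = \left(E^{2} + \frac{0^{2}}{3} E\right) - 3 = \left(E^{2} + \frac{1}{3} \cdot 0 E\right) - 3 = \left(E^{2} + 0 E\right) - 3 = \left(E^{2} + 0\right) - 3 = E^{2} - 3 = -3 + E^{2}$)
$W{\left(\frac{1}{b{\left(-3 - 0 \right)}} \right)} z = \left(-3 + \left(\frac{1}{-3 - 0}\right)^{2}\right) \left(-114\right) = \left(-3 + \left(\frac{1}{-3 + 0}\right)^{2}\right) \left(-114\right) = \left(-3 + \left(\frac{1}{-3}\right)^{2}\right) \left(-114\right) = \left(-3 + \left(- \frac{1}{3}\right)^{2}\right) \left(-114\right) = \left(-3 + \frac{1}{9}\right) \left(-114\right) = \left(- \frac{26}{9}\right) \left(-114\right) = \frac{988}{3}$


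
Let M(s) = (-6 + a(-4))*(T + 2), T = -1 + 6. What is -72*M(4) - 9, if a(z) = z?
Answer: 5031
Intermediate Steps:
T = 5
M(s) = -70 (M(s) = (-6 - 4)*(5 + 2) = -10*7 = -70)
-72*M(4) - 9 = -72*(-70) - 9 = 5040 - 9 = 5031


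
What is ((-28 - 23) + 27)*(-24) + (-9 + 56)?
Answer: 623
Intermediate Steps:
((-28 - 23) + 27)*(-24) + (-9 + 56) = (-51 + 27)*(-24) + 47 = -24*(-24) + 47 = 576 + 47 = 623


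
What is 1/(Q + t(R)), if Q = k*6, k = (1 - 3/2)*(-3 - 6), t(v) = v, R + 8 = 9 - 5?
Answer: 1/23 ≈ 0.043478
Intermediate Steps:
R = -4 (R = -8 + (9 - 5) = -8 + 4 = -4)
k = 9/2 (k = (1 - 3*½)*(-9) = (1 - 3/2)*(-9) = -½*(-9) = 9/2 ≈ 4.5000)
Q = 27 (Q = (9/2)*6 = 27)
1/(Q + t(R)) = 1/(27 - 4) = 1/23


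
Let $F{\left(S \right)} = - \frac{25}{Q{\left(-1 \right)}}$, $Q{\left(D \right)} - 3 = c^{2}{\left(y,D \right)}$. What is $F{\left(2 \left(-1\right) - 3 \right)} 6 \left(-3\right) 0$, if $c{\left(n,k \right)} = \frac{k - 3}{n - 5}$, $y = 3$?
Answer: $0$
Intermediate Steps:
$c{\left(n,k \right)} = \frac{-3 + k}{-5 + n}$
$Q{\left(D \right)} = 3 + \left(\frac{3}{2} - \frac{D}{2}\right)^{2}$ ($Q{\left(D \right)} = 3 + \left(\frac{-3 + D}{-5 + 3}\right)^{2} = 3 + \left(\frac{-3 + D}{-2}\right)^{2} = 3 + \left(- \frac{-3 + D}{2}\right)^{2} = 3 + \left(\frac{3}{2} - \frac{D}{2}\right)^{2}$)
$F{\left(S \right)} = - \frac{25}{7}$ ($F{\left(S \right)} = - \frac{25}{3 + \frac{\left(3 - -1\right)^{2}}{4}} = - \frac{25}{3 + \frac{\left(3 + 1\right)^{2}}{4}} = - \frac{25}{3 + \frac{4^{2}}{4}} = - \frac{25}{3 + \frac{1}{4} \cdot 16} = - \frac{25}{3 + 4} = - \frac{25}{7}$)
$F{\left(2 \left(-1\right) - 3 \right)} 6 \left(-3\right) 0 = - \frac{25 \cdot 6 \left(-3\right) 0}{7} = - \frac{25 \left(\left(-18\right) 0\right)}{7} = \left(- \frac{25}{7}\right) 0 = 0$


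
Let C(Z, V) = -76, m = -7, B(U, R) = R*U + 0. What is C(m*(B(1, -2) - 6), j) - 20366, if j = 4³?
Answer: -20442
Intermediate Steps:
B(U, R) = R*U
j = 64
C(m*(B(1, -2) - 6), j) - 20366 = -76 - 20366 = -20442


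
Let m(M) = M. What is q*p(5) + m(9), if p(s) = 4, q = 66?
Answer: 273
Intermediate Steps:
q*p(5) + m(9) = 66*4 + 9 = 264 + 9 = 273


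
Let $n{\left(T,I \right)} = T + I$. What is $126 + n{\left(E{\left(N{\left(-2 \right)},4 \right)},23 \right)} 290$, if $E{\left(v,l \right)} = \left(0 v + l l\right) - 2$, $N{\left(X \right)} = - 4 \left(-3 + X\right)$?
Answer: $10856$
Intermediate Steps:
$N{\left(X \right)} = 12 - 4 X$
$E{\left(v,l \right)} = -2 + l^{2}$ ($E{\left(v,l \right)} = \left(0 + l^{2}\right) - 2 = l^{2} - 2 = -2 + l^{2}$)
$n{\left(T,I \right)} = I + T$
$126 + n{\left(E{\left(N{\left(-2 \right)},4 \right)},23 \right)} 290 = 126 + \left(23 - \left(2 - 4^{2}\right)\right) 290 = 126 + \left(23 + \left(-2 + 16\right)\right) 290 = 126 + \left(23 + 14\right) 290 = 126 + 37 \cdot 290 = 126 + 10730 = 10856$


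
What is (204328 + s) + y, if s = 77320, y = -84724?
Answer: 196924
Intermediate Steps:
(204328 + s) + y = (204328 + 77320) - 84724 = 281648 - 84724 = 196924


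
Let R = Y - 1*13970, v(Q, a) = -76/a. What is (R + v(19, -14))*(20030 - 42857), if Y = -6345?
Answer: 463606587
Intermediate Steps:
R = -20315 (R = -6345 - 1*13970 = -6345 - 13970 = -20315)
(R + v(19, -14))*(20030 - 42857) = (-20315 - 76/(-14))*(20030 - 42857) = (-20315 - 76*(-1/14))*(-22827) = (-20315 + 38/7)*(-22827) = -142167/7*(-22827) = 463606587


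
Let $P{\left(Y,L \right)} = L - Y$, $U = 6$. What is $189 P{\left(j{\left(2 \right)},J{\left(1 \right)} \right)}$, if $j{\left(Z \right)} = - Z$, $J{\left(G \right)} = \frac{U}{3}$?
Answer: $756$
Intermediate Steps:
$J{\left(G \right)} = 2$ ($J{\left(G \right)} = \frac{6}{3} = 6 \cdot \frac{1}{3} = 2$)
$189 P{\left(j{\left(2 \right)},J{\left(1 \right)} \right)} = 189 \left(2 - \left(-1\right) 2\right) = 189 \left(2 - -2\right) = 189 \left(2 + 2\right) = 189 \cdot 4 = 756$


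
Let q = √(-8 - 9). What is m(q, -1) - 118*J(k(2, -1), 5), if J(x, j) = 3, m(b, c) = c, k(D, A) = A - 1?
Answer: -355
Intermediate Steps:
k(D, A) = -1 + A
q = I*√17 (q = √(-17) = I*√17 ≈ 4.1231*I)
m(q, -1) - 118*J(k(2, -1), 5) = -1 - 118*3 = -1 - 354 = -355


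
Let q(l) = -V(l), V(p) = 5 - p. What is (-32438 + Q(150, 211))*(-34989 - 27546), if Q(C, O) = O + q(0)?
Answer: 2015628120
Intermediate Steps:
q(l) = -5 + l (q(l) = -(5 - l) = -5 + l)
Q(C, O) = -5 + O (Q(C, O) = O + (-5 + 0) = O - 5 = -5 + O)
(-32438 + Q(150, 211))*(-34989 - 27546) = (-32438 + (-5 + 211))*(-34989 - 27546) = (-32438 + 206)*(-62535) = -32232*(-62535) = 2015628120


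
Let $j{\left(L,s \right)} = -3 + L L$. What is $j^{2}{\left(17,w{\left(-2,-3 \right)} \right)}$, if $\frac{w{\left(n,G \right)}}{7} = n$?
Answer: $81796$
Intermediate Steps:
$w{\left(n,G \right)} = 7 n$
$j{\left(L,s \right)} = -3 + L^{2}$
$j^{2}{\left(17,w{\left(-2,-3 \right)} \right)} = \left(-3 + 17^{2}\right)^{2} = \left(-3 + 289\right)^{2} = 286^{2} = 81796$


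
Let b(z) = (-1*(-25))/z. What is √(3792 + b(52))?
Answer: √2563717/26 ≈ 61.583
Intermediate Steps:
b(z) = 25/z
√(3792 + b(52)) = √(3792 + 25/52) = √(197209/52) = √2563717/26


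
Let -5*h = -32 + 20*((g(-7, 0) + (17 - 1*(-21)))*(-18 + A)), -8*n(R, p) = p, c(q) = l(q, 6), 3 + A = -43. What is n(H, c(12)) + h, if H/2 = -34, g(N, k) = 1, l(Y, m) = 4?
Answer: 99899/10 ≈ 9989.9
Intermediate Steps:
A = -46 (A = -3 - 43 = -46)
c(q) = 4
H = -68 (H = 2*(-34) = -68)
n(R, p) = -p/8
h = 49952/5 (h = -(-32 + 20*((1 + (17 - 1*(-21)))*(-18 - 46)))/5 = -(-32 + 20*((1 + (17 + 21))*(-64)))/5 = -(-32 + 20*((1 + 38)*(-64)))/5 = -(-32 + 20*(39*(-64)))/5 = -(-32 + 20*(-2496))/5 = -(-32 - 49920)/5 = -⅕*(-49952) = 49952/5 ≈ 9990.4)
n(H, c(12)) + h = -⅛*4 + 49952/5 = -½ + 49952/5 = 99899/10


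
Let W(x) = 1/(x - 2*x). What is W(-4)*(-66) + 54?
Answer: 75/2 ≈ 37.500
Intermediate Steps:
W(x) = -1/x (W(x) = 1/(-x) = -1/x)
W(-4)*(-66) + 54 = -1/(-4)*(-66) + 54 = -1*(-¼)*(-66) + 54 = (¼)*(-66) + 54 = -33/2 + 54 = 75/2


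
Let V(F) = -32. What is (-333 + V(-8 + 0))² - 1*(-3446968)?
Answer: 3580193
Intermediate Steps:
(-333 + V(-8 + 0))² - 1*(-3446968) = (-333 - 32)² - 1*(-3446968) = (-365)² + 3446968 = 133225 + 3446968 = 3580193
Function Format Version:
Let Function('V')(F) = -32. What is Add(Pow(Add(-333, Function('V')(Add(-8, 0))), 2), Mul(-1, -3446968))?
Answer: 3580193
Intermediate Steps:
Add(Pow(Add(-333, Function('V')(Add(-8, 0))), 2), Mul(-1, -3446968)) = Add(Pow(Add(-333, -32), 2), Mul(-1, -3446968)) = Add(Pow(-365, 2), 3446968) = Add(133225, 3446968) = 3580193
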